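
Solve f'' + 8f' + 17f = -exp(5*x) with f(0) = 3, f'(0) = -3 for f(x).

Characteristic equation r² + 8r + 17 = 0 has discriminant (8)² - 4·(17) = -4 < 0, so r = -4 ± i.
Hence f_h = C1*cos(x)*exp(-4*x) + C2*exp(-4*x)*sin(x).
Try f_p = A*exp(5*x). Substituting into the equation and dividing by exp(5*x) gives A = -1/82, so f_p = -exp(5*x)/82.
General solution: f = -exp(5*x)/82 + C1*cos(x)*exp(-4*x) + C2*exp(-4*x)*sin(x).
Apply the initial conditions: f(0) = -1/82 + C1 = 3 and f'(0) = -5/82 + C2 - 4*C1 = -3. Solving gives C1 = 247/82, C2 = 747/82.

f = -exp(5*x)/82 + 247*cos(x)*exp(-4*x)/82 + 747*exp(-4*x)*sin(x)/82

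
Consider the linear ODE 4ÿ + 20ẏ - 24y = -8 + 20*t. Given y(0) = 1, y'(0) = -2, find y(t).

y = -13/36 - 5*t/6 + 13*exp(-6*t)/36 + exp(t)

Divide through by 4: y'' + 5y' - 6y = -2 + 5*t.
Characteristic equation r² + 5r - 6 = 0 factors as (r - 1)(r + 6) = 0, so r = 1, -6.
Hence y_h = C1*exp(t) + C2*exp(-6*t).
For the particular solution try y_p = A0 + A1*t. Substituting and matching coefficients of each power of t gives A0 = -13/36, A1 = -5/6, so y_p = -13/36 - 5*t/6.
General solution: y = -13/36 - 5*t/6 + C1*exp(t) + C2*exp(-6*t).
Apply the initial conditions: y(0) = -13/36 + C1 + C2 = 1 and y'(0) = -5/6 + C1 - 6*C2 = -2. Solving gives C1 = 1, C2 = 13/36.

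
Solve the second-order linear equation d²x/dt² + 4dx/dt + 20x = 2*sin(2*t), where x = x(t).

Characteristic equation r² + 4r + 20 = 0 has discriminant (4)² - 4·(20) = -64 < 0, so r = -2 ± 4i.
Hence x_h = C1*cos(4*t)*exp(-2*t) + C2*exp(-2*t)*sin(4*t).
Try x_p = A*cos(2*t) + B*sin(2*t). Substituting and equating the coefficients of cos(2t) and sin(2t) gives A = -1/20, B = 1/10, so x_p = -cos(2*t)/20 + sin(2*t)/10.

x = -cos(2*t)/20 + sin(2*t)/10 + C1*cos(4*t)*exp(-2*t) + C2*exp(-2*t)*sin(4*t)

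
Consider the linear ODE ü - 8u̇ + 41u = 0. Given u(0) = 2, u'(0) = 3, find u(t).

Characteristic equation r² - 8r + 41 = 0 has discriminant (-8)² - 4·(41) = -100 < 0, so r = 4 ± 5i.
Hence u_h = C1*cos(5*t)*exp(4*t) + C2*exp(4*t)*sin(5*t).
Apply the initial conditions: u(0) = C1 = 2 and u'(0) = 4*C1 + 5*C2 = 3. Solving gives C1 = 2, C2 = -1.

u = -exp(4*t)*sin(5*t) + 2*cos(5*t)*exp(4*t)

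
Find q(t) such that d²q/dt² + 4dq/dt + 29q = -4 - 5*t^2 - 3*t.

q = -2886/24389 - 47*t/841 - 5*t**2/29 + C1*cos(5*t)*exp(-2*t) + C2*exp(-2*t)*sin(5*t)

Characteristic equation r² + 4r + 29 = 0 has discriminant (4)² - 4·(29) = -100 < 0, so r = -2 ± 5i.
Hence q_h = C1*cos(5*t)*exp(-2*t) + C2*exp(-2*t)*sin(5*t).
For the particular solution try q_p = A0 + A1*t + A2*t^2. Substituting and matching coefficients of each power of t gives A0 = -2886/24389, A1 = -47/841, A2 = -5/29, so q_p = -2886/24389 - 47*t/841 - 5*t^2/29.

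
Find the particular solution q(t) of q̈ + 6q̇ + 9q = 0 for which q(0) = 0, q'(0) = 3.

Characteristic equation r² + 6r + 9 = 0 has discriminant (6)² - 4·(9) = 0, so r = -3 is a repeated root.
Hence q_h = (C1 + C2*t)*exp(-3*t).
Apply the initial conditions: q(0) = C1 = 0 and q'(0) = C2 - 3*C1 = 3. Solving gives C1 = 0, C2 = 3.

q = 3*t*exp(-3*t)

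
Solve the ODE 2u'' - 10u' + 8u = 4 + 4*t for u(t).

Divide through by 2: u'' - 5u' + 4u = 2 + 2*t.
Characteristic equation r² - 5r + 4 = 0 factors as (r - 4)(r - 1) = 0, so r = 4, 1.
Hence u_h = C1*exp(4*t) + C2*exp(t).
For the particular solution try u_p = A0 + A1*t. Substituting and matching coefficients of each power of t gives A0 = 9/8, A1 = 1/2, so u_p = 9/8 + t/2.

u = 9/8 + t/2 + C1*exp(4*t) + C2*exp(t)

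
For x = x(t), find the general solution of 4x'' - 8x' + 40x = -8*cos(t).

x = -18*cos(t)/85 + 4*sin(t)/85 + C1*cos(3*t)*exp(t) + C2*exp(t)*sin(3*t)

Divide through by 4: x'' - 2x' + 10x = -2*cos(t).
Characteristic equation r² - 2r + 10 = 0 has discriminant (-2)² - 4·(10) = -36 < 0, so r = 1 ± 3i.
Hence x_h = C1*cos(3*t)*exp(t) + C2*exp(t)*sin(3*t).
Try x_p = A*cos(t) + B*sin(t). Substituting and equating the coefficients of cos(t) and sin(t) gives A = -18/85, B = 4/85, so x_p = -18*cos(t)/85 + 4*sin(t)/85.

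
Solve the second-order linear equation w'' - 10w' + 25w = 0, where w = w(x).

w = C1*exp(5*x) + C2*x*exp(5*x)

Characteristic equation r² - 10r + 25 = 0 has discriminant (-10)² - 4·(25) = 0, so r = 5 is a repeated root.
Hence w_h = (C1 + C2*x)*exp(5*x).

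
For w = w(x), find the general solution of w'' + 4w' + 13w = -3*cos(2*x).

w = -27*cos(2*x)/145 - 24*sin(2*x)/145 + C1*cos(3*x)*exp(-2*x) + C2*exp(-2*x)*sin(3*x)

Characteristic equation r² + 4r + 13 = 0 has discriminant (4)² - 4·(13) = -36 < 0, so r = -2 ± 3i.
Hence w_h = C1*cos(3*x)*exp(-2*x) + C2*exp(-2*x)*sin(3*x).
Try w_p = A*cos(2*x) + B*sin(2*x). Substituting and equating the coefficients of cos(2x) and sin(2x) gives A = -27/145, B = -24/145, so w_p = -27*cos(2*x)/145 - 24*sin(2*x)/145.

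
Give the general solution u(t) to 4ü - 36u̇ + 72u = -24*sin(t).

Divide through by 4: u'' - 9u' + 18u = -6*sin(t).
Characteristic equation r² - 9r + 18 = 0 factors as (r - 3)(r - 6) = 0, so r = 3, 6.
Hence u_h = C1*exp(3*t) + C2*exp(6*t).
Try u_p = A*cos(t) + B*sin(t). Substituting and equating the coefficients of cos(t) and sin(t) gives A = -27/185, B = -51/185, so u_p = -51*sin(t)/185 - 27*cos(t)/185.

u = -51*sin(t)/185 - 27*cos(t)/185 + C1*exp(3*t) + C2*exp(6*t)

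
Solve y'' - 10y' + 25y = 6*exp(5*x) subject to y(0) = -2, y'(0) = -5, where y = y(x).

Characteristic equation r² - 10r + 25 = 0 has discriminant (-10)² - 4·(25) = 0, so r = 5 is a repeated root.
Hence y_h = (C1 + C2*x)*exp(5*x).
Since exp(5*x) solves the homogeneous equation (r = 5 is a root of multiplicity 2), multiply the trial by x^2. Try y_p = A*x^2*exp(5*x). Substituting into the equation and dividing by exp(5*x) gives A = 3, so y_p = 3*x^2*exp(5*x).
General solution: y = C1*exp(5*x) + 3*x^2*exp(5*x) + C2*x*exp(5*x).
Apply the initial conditions: y(0) = C1 = -2 and y'(0) = C2 + 5*C1 = -5. Solving gives C1 = -2, C2 = 5.

y = -2*exp(5*x) + 3*x**2*exp(5*x) + 5*x*exp(5*x)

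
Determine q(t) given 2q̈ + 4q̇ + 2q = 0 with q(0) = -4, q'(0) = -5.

q = -4*exp(-t) - 9*t*exp(-t)

Divide through by 2: q'' + 2q' + q = 0.
Characteristic equation r² + 2r + 1 = 0 has discriminant (2)² - 4·(1) = 0, so r = -1 is a repeated root.
Hence q_h = (C1 + C2*t)*exp(-t).
Apply the initial conditions: q(0) = C1 = -4 and q'(0) = C2 - C1 = -5. Solving gives C1 = -4, C2 = -9.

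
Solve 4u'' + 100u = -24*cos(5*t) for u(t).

u = C1*cos(5*t) + C2*sin(5*t) - 3*t*sin(5*t)/5

Divide through by 4: u'' + 25u = -6*cos(5*t).
Characteristic equation r² + 25 = 0 has discriminant (0)² - 4·(25) = -100 < 0, so r = ± 5i.
Hence u_h = C1*cos(5*t) + C2*sin(5*t).
Since ±5i are characteristic roots, multiply the trial by t. Try u_p = t*(A*cos(5*t) + B*sin(5*t)). Substituting and equating the coefficients of cos(5t) and sin(5t) gives A = 0, B = -3/5, so u_p = -3*t*sin(5*t)/5.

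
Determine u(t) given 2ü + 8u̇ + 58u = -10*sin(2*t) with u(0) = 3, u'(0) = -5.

Divide through by 2: u'' + 4u' + 29u = -5*sin(2*t).
Characteristic equation r² + 4r + 29 = 0 has discriminant (4)² - 4·(29) = -100 < 0, so r = -2 ± 5i.
Hence u_h = C1*cos(5*t)*exp(-2*t) + C2*exp(-2*t)*sin(5*t).
Try u_p = A*cos(2*t) + B*sin(2*t). Substituting and equating the coefficients of cos(2t) and sin(2t) gives A = 40/689, B = -125/689, so u_p = -125*sin(2*t)/689 + 40*cos(2*t)/689.
General solution: u = -125*sin(2*t)/689 + 40*cos(2*t)/689 + C1*cos(5*t)*exp(-2*t) + C2*exp(-2*t)*sin(5*t).
Apply the initial conditions: u(0) = 40/689 + C1 = 3 and u'(0) = -250/689 - 2*C1 + 5*C2 = -5. Solving gives C1 = 2027/689, C2 = 859/3445.

u = -125*sin(2*t)/689 + 40*cos(2*t)/689 + 859*exp(-2*t)*sin(5*t)/3445 + 2027*cos(5*t)*exp(-2*t)/689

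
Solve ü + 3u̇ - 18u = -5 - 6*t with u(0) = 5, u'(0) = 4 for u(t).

Characteristic equation r² + 3r - 18 = 0 factors as (r - 3)(r + 6) = 0, so r = 3, -6.
Hence u_h = C1*exp(3*t) + C2*exp(-6*t).
For the particular solution try u_p = A0 + A1*t. Substituting and matching coefficients of each power of t gives A0 = 1/3, A1 = 1/3, so u_p = 1/3 + t/3.
General solution: u = 1/3 + t/3 + C1*exp(3*t) + C2*exp(-6*t).
Apply the initial conditions: u(0) = 1/3 + C1 + C2 = 5 and u'(0) = 1/3 - 6*C2 + 3*C1 = 4. Solving gives C1 = 95/27, C2 = 31/27.

u = 1/3 + t/3 + 31*exp(-6*t)/27 + 95*exp(3*t)/27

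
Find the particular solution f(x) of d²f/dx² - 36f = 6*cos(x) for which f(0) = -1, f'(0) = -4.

Characteristic equation r² - 36 = 0 factors as (r + 6)(r - 6) = 0, so r = -6, 6.
Hence f_h = C1*exp(-6*x) + C2*exp(6*x).
Try f_p = A*cos(x) + B*sin(x). Substituting and equating the coefficients of cos(x) and sin(x) gives A = -6/37, B = 0, so f_p = -6*cos(x)/37.
General solution: f = -6*cos(x)/37 + C1*exp(-6*x) + C2*exp(6*x).
Apply the initial conditions: f(0) = -6/37 + C1 + C2 = -1 and f'(0) = -6*C1 + 6*C2 = -4. Solving gives C1 = -19/222, C2 = -167/222.

f = -167*exp(6*x)/222 - 19*exp(-6*x)/222 - 6*cos(x)/37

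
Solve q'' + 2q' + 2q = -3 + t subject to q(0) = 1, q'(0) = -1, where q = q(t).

Characteristic equation r² + 2r + 2 = 0 has discriminant (2)² - 4·(2) = -4 < 0, so r = -1 ± i.
Hence q_h = C1*cos(t)*exp(-t) + C2*exp(-t)*sin(t).
For the particular solution try q_p = A0 + A1*t. Substituting and matching coefficients of each power of t gives A0 = -2, A1 = 1/2, so q_p = -2 + t/2.
General solution: q = -2 + t/2 + C1*cos(t)*exp(-t) + C2*exp(-t)*sin(t).
Apply the initial conditions: q(0) = -2 + C1 = 1 and q'(0) = 1/2 + C2 - C1 = -1. Solving gives C1 = 3, C2 = 3/2.

q = -2 + t/2 + 3*cos(t)*exp(-t) + 3*exp(-t)*sin(t)/2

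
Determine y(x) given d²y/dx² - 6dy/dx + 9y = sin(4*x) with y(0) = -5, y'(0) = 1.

Characteristic equation r² - 6r + 9 = 0 has discriminant (-6)² - 4·(9) = 0, so r = 3 is a repeated root.
Hence y_h = (C1 + C2*x)*exp(3*x).
Try y_p = A*cos(4*x) + B*sin(4*x). Substituting and equating the coefficients of cos(4x) and sin(4x) gives A = 24/625, B = -7/625, so y_p = -7*sin(4*x)/625 + 24*cos(4*x)/625.
General solution: y = -7*sin(4*x)/625 + 24*cos(4*x)/625 + C1*exp(3*x) + C2*x*exp(3*x).
Apply the initial conditions: y(0) = 24/625 + C1 = -5 and y'(0) = -28/625 + C2 + 3*C1 = 1. Solving gives C1 = -3149/625, C2 = 404/25.

y = -3149*exp(3*x)/625 - 7*sin(4*x)/625 + 24*cos(4*x)/625 + 404*x*exp(3*x)/25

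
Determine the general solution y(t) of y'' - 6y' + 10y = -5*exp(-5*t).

y = -exp(-5*t)/13 + C1*cos(t)*exp(3*t) + C2*exp(3*t)*sin(t)

Characteristic equation r² - 6r + 10 = 0 has discriminant (-6)² - 4·(10) = -4 < 0, so r = 3 ± i.
Hence y_h = C1*cos(t)*exp(3*t) + C2*exp(3*t)*sin(t).
Try y_p = A*exp(-5*t). Substituting into the equation and dividing by exp(-5*t) gives A = -1/13, so y_p = -exp(-5*t)/13.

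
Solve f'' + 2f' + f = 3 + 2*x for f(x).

f = -1 + 2*x + C1*exp(-x) + C2*x*exp(-x)

Characteristic equation r² + 2r + 1 = 0 has discriminant (2)² - 4·(1) = 0, so r = -1 is a repeated root.
Hence f_h = (C1 + C2*x)*exp(-x).
For the particular solution try f_p = A0 + A1*x. Substituting and matching coefficients of each power of x gives A0 = -1, A1 = 2, so f_p = -1 + 2*x.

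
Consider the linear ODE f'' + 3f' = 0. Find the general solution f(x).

f = C2 + C1*exp(-3*x)

Characteristic equation r² + 3r = 0 factors as (r + 3)r = 0, so r = -3, 0.
Hence f_h = C1*exp(-3*x) + C2.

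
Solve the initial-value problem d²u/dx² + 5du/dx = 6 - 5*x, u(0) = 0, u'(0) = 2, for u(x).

Characteristic equation r² + 5r = 0 factors as (r + 5)r = 0, so r = -5, 0.
Hence u_h = C1*exp(-5*x) + C2.
Since 0 is a characteristic root (multiplicity 1), multiply the polynomial trial by x: try u_p = x*(A0 + A1*x). Substituting and matching coefficients of each power of x gives A0 = 7/5, A1 = -1/2, so u_p = -x^2/2 + 7*x/5.
General solution: u = C2 - x^2/2 + 7*x/5 + C1*exp(-5*x).
Apply the initial conditions: u(0) = C1 + C2 = 0 and u'(0) = 7/5 - 5*C1 = 2. Solving gives C1 = -3/25, C2 = 3/25.

u = 3/25 - 3*exp(-5*x)/25 - x**2/2 + 7*x/5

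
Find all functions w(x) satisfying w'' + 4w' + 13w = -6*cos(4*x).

Characteristic equation r² + 4r + 13 = 0 has discriminant (4)² - 4·(13) = -36 < 0, so r = -2 ± 3i.
Hence w_h = C1*cos(3*x)*exp(-2*x) + C2*exp(-2*x)*sin(3*x).
Try w_p = A*cos(4*x) + B*sin(4*x). Substituting and equating the coefficients of cos(4x) and sin(4x) gives A = 18/265, B = -96/265, so w_p = -96*sin(4*x)/265 + 18*cos(4*x)/265.

w = -96*sin(4*x)/265 + 18*cos(4*x)/265 + C1*cos(3*x)*exp(-2*x) + C2*exp(-2*x)*sin(3*x)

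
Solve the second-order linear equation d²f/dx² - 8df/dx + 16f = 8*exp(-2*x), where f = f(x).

f = 2*exp(-2*x)/9 + C1*exp(4*x) + C2*x*exp(4*x)

Characteristic equation r² - 8r + 16 = 0 has discriminant (-8)² - 4·(16) = 0, so r = 4 is a repeated root.
Hence f_h = (C1 + C2*x)*exp(4*x).
Try f_p = A*exp(-2*x). Substituting into the equation and dividing by exp(-2*x) gives A = 2/9, so f_p = 2*exp(-2*x)/9.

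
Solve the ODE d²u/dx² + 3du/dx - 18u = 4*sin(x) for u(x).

Characteristic equation r² + 3r - 18 = 0 factors as (r + 6)(r - 3) = 0, so r = -6, 3.
Hence u_h = C1*exp(-6*x) + C2*exp(3*x).
Try u_p = A*cos(x) + B*sin(x). Substituting and equating the coefficients of cos(x) and sin(x) gives A = -6/185, B = -38/185, so u_p = -38*sin(x)/185 - 6*cos(x)/185.

u = -38*sin(x)/185 - 6*cos(x)/185 + C1*exp(-6*x) + C2*exp(3*x)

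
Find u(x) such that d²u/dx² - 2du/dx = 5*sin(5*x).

Characteristic equation r² - 2r = 0 factors as (r - 2)r = 0, so r = 2, 0.
Hence u_h = C1*exp(2*x) + C2.
Try u_p = A*cos(5*x) + B*sin(5*x). Substituting and equating the coefficients of cos(5x) and sin(5x) gives A = 2/29, B = -5/29, so u_p = -5*sin(5*x)/29 + 2*cos(5*x)/29.

u = C2 - 5*sin(5*x)/29 + 2*cos(5*x)/29 + C1*exp(2*x)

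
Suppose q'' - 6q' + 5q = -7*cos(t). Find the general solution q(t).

q = -7*cos(t)/13 + 21*sin(t)/26 + C1*exp(5*t) + C2*exp(t)

Characteristic equation r² - 6r + 5 = 0 factors as (r - 5)(r - 1) = 0, so r = 5, 1.
Hence q_h = C1*exp(5*t) + C2*exp(t).
Try q_p = A*cos(t) + B*sin(t). Substituting and equating the coefficients of cos(t) and sin(t) gives A = -7/13, B = 21/26, so q_p = -7*cos(t)/13 + 21*sin(t)/26.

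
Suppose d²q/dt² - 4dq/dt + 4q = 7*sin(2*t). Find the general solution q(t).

q = 7*cos(2*t)/8 + C1*exp(2*t) + C2*t*exp(2*t)

Characteristic equation r² - 4r + 4 = 0 has discriminant (-4)² - 4·(4) = 0, so r = 2 is a repeated root.
Hence q_h = (C1 + C2*t)*exp(2*t).
Try q_p = A*cos(2*t) + B*sin(2*t). Substituting and equating the coefficients of cos(2t) and sin(2t) gives A = 7/8, B = 0, so q_p = 7*cos(2*t)/8.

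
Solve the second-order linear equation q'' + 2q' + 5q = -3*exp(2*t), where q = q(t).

q = -3*exp(2*t)/13 + C1*cos(2*t)*exp(-t) + C2*exp(-t)*sin(2*t)

Characteristic equation r² + 2r + 5 = 0 has discriminant (2)² - 4·(5) = -16 < 0, so r = -1 ± 2i.
Hence q_h = C1*cos(2*t)*exp(-t) + C2*exp(-t)*sin(2*t).
Try q_p = A*exp(2*t). Substituting into the equation and dividing by exp(2*t) gives A = -3/13, so q_p = -3*exp(2*t)/13.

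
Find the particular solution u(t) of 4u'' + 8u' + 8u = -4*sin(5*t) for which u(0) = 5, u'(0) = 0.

u = 10*cos(5*t)/629 + 23*sin(5*t)/629 + 3020*exp(-t)*sin(t)/629 + 3135*cos(t)*exp(-t)/629

Divide through by 4: u'' + 2u' + 2u = -sin(5*t).
Characteristic equation r² + 2r + 2 = 0 has discriminant (2)² - 4·(2) = -4 < 0, so r = -1 ± i.
Hence u_h = C1*cos(t)*exp(-t) + C2*exp(-t)*sin(t).
Try u_p = A*cos(5*t) + B*sin(5*t). Substituting and equating the coefficients of cos(5t) and sin(5t) gives A = 10/629, B = 23/629, so u_p = 10*cos(5*t)/629 + 23*sin(5*t)/629.
General solution: u = 10*cos(5*t)/629 + 23*sin(5*t)/629 + C1*cos(t)*exp(-t) + C2*exp(-t)*sin(t).
Apply the initial conditions: u(0) = 10/629 + C1 = 5 and u'(0) = 115/629 + C2 - C1 = 0. Solving gives C1 = 3135/629, C2 = 3020/629.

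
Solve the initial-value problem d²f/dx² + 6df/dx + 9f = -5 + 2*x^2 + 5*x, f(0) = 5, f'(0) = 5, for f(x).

Characteristic equation r² + 6r + 9 = 0 has discriminant (6)² - 4·(9) = 0, so r = -3 is a repeated root.
Hence f_h = (C1 + C2*x)*exp(-3*x).
For the particular solution try f_p = A0 + A1*x + A2*x^2. Substituting and matching coefficients of each power of x gives A0 = -7/9, A1 = 7/27, A2 = 2/9, so f_p = -7/9 + 2*x^2/9 + 7*x/27.
General solution: f = -7/9 + 2*x^2/9 + 7*x/27 + C1*exp(-3*x) + C2*x*exp(-3*x).
Apply the initial conditions: f(0) = -7/9 + C1 = 5 and f'(0) = 7/27 + C2 - 3*C1 = 5. Solving gives C1 = 52/9, C2 = 596/27.

f = -7/9 + 2*x**2/9 + 7*x/27 + 52*exp(-3*x)/9 + 596*x*exp(-3*x)/27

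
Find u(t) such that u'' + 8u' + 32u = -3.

Characteristic equation r² + 8r + 32 = 0 has discriminant (8)² - 4·(32) = -64 < 0, so r = -4 ± 4i.
Hence u_h = C1*cos(4*t)*exp(-4*t) + C2*exp(-4*t)*sin(4*t).
For the particular solution try u_p = A0. Substituting and matching coefficients of each power of t gives A0 = -3/32, so u_p = -3/32.

u = -3/32 + C1*cos(4*t)*exp(-4*t) + C2*exp(-4*t)*sin(4*t)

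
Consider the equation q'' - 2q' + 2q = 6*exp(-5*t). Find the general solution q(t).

q = 6*exp(-5*t)/37 + C1*cos(t)*exp(t) + C2*exp(t)*sin(t)

Characteristic equation r² - 2r + 2 = 0 has discriminant (-2)² - 4·(2) = -4 < 0, so r = 1 ± i.
Hence q_h = C1*cos(t)*exp(t) + C2*exp(t)*sin(t).
Try q_p = A*exp(-5*t). Substituting into the equation and dividing by exp(-5*t) gives A = 6/37, so q_p = 6*exp(-5*t)/37.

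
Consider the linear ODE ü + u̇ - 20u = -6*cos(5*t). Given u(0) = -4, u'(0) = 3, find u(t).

Characteristic equation r² + r - 20 = 0 factors as (r - 4)(r + 5) = 0, so r = 4, -5.
Hence u_h = C1*exp(4*t) + C2*exp(-5*t).
Try u_p = A*cos(5*t) + B*sin(5*t). Substituting and equating the coefficients of cos(5t) and sin(5t) gives A = 27/205, B = -3/205, so u_p = -3*sin(5*t)/205 + 27*cos(5*t)/205.
General solution: u = -3*sin(5*t)/205 + 27*cos(5*t)/205 + C1*exp(4*t) + C2*exp(-5*t).
Apply the initial conditions: u(0) = 27/205 + C1 + C2 = -4 and u'(0) = -3/41 - 5*C2 + 4*C1 = 3. Solving gives C1 = -721/369, C2 = -98/45.

u = -721*exp(4*t)/369 - 98*exp(-5*t)/45 - 3*sin(5*t)/205 + 27*cos(5*t)/205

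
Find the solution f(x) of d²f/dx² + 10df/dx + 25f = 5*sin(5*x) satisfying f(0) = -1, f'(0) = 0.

f = -9*exp(-5*x)/10 - cos(5*x)/10 - 9*x*exp(-5*x)/2

Characteristic equation r² + 10r + 25 = 0 has discriminant (10)² - 4·(25) = 0, so r = -5 is a repeated root.
Hence f_h = (C1 + C2*x)*exp(-5*x).
Try f_p = A*cos(5*x) + B*sin(5*x). Substituting and equating the coefficients of cos(5x) and sin(5x) gives A = -1/10, B = 0, so f_p = -cos(5*x)/10.
General solution: f = -cos(5*x)/10 + C1*exp(-5*x) + C2*x*exp(-5*x).
Apply the initial conditions: f(0) = -1/10 + C1 = -1 and f'(0) = C2 - 5*C1 = 0. Solving gives C1 = -9/10, C2 = -9/2.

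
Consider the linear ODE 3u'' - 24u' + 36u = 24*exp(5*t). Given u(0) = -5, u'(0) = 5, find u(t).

Divide through by 3: u'' - 8u' + 12u = 8*exp(5*t).
Characteristic equation r² - 8r + 12 = 0 factors as (r - 2)(r - 6) = 0, so r = 2, 6.
Hence u_h = C1*exp(2*t) + C2*exp(6*t).
Try u_p = A*exp(5*t). Substituting into the equation and dividing by exp(5*t) gives A = -8/3, so u_p = -8*exp(5*t)/3.
General solution: u = -8*exp(5*t)/3 + C1*exp(2*t) + C2*exp(6*t).
Apply the initial conditions: u(0) = -8/3 + C1 + C2 = -5 and u'(0) = -40/3 + 2*C1 + 6*C2 = 5. Solving gives C1 = -97/12, C2 = 23/4.

u = -97*exp(2*t)/12 - 8*exp(5*t)/3 + 23*exp(6*t)/4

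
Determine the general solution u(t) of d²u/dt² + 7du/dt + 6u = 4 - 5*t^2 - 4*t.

u = -59/108 - 5*t**2/6 + 23*t/18 + C1*exp(-6*t) + C2*exp(-t)

Characteristic equation r² + 7r + 6 = 0 factors as (r + 6)(r + 1) = 0, so r = -6, -1.
Hence u_h = C1*exp(-6*t) + C2*exp(-t).
For the particular solution try u_p = A0 + A1*t + A2*t^2. Substituting and matching coefficients of each power of t gives A0 = -59/108, A1 = 23/18, A2 = -5/6, so u_p = -59/108 - 5*t^2/6 + 23*t/18.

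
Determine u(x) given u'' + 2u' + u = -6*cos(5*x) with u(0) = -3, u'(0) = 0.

Characteristic equation r² + 2r + 1 = 0 has discriminant (2)² - 4·(1) = 0, so r = -1 is a repeated root.
Hence u_h = (C1 + C2*x)*exp(-x).
Try u_p = A*cos(5*x) + B*sin(5*x). Substituting and equating the coefficients of cos(5x) and sin(5x) gives A = 36/169, B = -15/169, so u_p = -15*sin(5*x)/169 + 36*cos(5*x)/169.
General solution: u = -15*sin(5*x)/169 + 36*cos(5*x)/169 + C1*exp(-x) + C2*x*exp(-x).
Apply the initial conditions: u(0) = 36/169 + C1 = -3 and u'(0) = -75/169 + C2 - C1 = 0. Solving gives C1 = -543/169, C2 = -36/13.

u = -543*exp(-x)/169 - 15*sin(5*x)/169 + 36*cos(5*x)/169 - 36*x*exp(-x)/13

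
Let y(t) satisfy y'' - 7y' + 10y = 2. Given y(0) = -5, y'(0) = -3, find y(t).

Characteristic equation r² - 7r + 10 = 0 factors as (r - 2)(r - 5) = 0, so r = 2, 5.
Hence y_h = C1*exp(2*t) + C2*exp(5*t).
For the particular solution try y_p = A0. Substituting and matching coefficients of each power of t gives A0 = 1/5, so y_p = 1/5.
General solution: y = 1/5 + C1*exp(2*t) + C2*exp(5*t).
Apply the initial conditions: y(0) = 1/5 + C1 + C2 = -5 and y'(0) = 2*C1 + 5*C2 = -3. Solving gives C1 = -23/3, C2 = 37/15.

y = 1/5 - 23*exp(2*t)/3 + 37*exp(5*t)/15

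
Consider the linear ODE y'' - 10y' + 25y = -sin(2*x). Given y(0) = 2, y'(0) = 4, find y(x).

y = -21*sin(2*x)/841 - 20*cos(2*x)/841 + 1702*exp(5*x)/841 - 176*x*exp(5*x)/29

Characteristic equation r² - 10r + 25 = 0 has discriminant (-10)² - 4·(25) = 0, so r = 5 is a repeated root.
Hence y_h = (C1 + C2*x)*exp(5*x).
Try y_p = A*cos(2*x) + B*sin(2*x). Substituting and equating the coefficients of cos(2x) and sin(2x) gives A = -20/841, B = -21/841, so y_p = -21*sin(2*x)/841 - 20*cos(2*x)/841.
General solution: y = -21*sin(2*x)/841 - 20*cos(2*x)/841 + C1*exp(5*x) + C2*x*exp(5*x).
Apply the initial conditions: y(0) = -20/841 + C1 = 2 and y'(0) = -42/841 + C2 + 5*C1 = 4. Solving gives C1 = 1702/841, C2 = -176/29.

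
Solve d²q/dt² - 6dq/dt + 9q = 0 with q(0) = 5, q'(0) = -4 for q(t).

Characteristic equation r² - 6r + 9 = 0 has discriminant (-6)² - 4·(9) = 0, so r = 3 is a repeated root.
Hence q_h = (C1 + C2*t)*exp(3*t).
Apply the initial conditions: q(0) = C1 = 5 and q'(0) = C2 + 3*C1 = -4. Solving gives C1 = 5, C2 = -19.

q = 5*exp(3*t) - 19*t*exp(3*t)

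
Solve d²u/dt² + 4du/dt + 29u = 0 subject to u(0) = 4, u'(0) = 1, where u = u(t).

Characteristic equation r² + 4r + 29 = 0 has discriminant (4)² - 4·(29) = -100 < 0, so r = -2 ± 5i.
Hence u_h = C1*cos(5*t)*exp(-2*t) + C2*exp(-2*t)*sin(5*t).
Apply the initial conditions: u(0) = C1 = 4 and u'(0) = -2*C1 + 5*C2 = 1. Solving gives C1 = 4, C2 = 9/5.

u = 4*cos(5*t)*exp(-2*t) + 9*exp(-2*t)*sin(5*t)/5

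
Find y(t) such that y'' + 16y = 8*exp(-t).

y = 8*exp(-t)/17 + C1*cos(4*t) + C2*sin(4*t)

Characteristic equation r² + 16 = 0 has discriminant (0)² - 4·(16) = -64 < 0, so r = ± 4i.
Hence y_h = C1*cos(4*t) + C2*sin(4*t).
Try y_p = A*exp(-t). Substituting into the equation and dividing by exp(-t) gives A = 8/17, so y_p = 8*exp(-t)/17.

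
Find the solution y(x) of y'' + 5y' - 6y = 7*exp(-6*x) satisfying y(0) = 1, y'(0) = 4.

y = -4*exp(-6*x)/7 + 11*exp(x)/7 - x*exp(-6*x)

Characteristic equation r² + 5r - 6 = 0 factors as (r - 1)(r + 6) = 0, so r = 1, -6.
Hence y_h = C1*exp(x) + C2*exp(-6*x).
Since exp(-6*x) solves the homogeneous equation (r = -6 is a root of multiplicity 1), multiply the trial by x. Try y_p = A*x*exp(-6*x). Substituting into the equation and dividing by exp(-6*x) gives A = -1, so y_p = -x*exp(-6*x).
General solution: y = C1*exp(x) + C2*exp(-6*x) - x*exp(-6*x).
Apply the initial conditions: y(0) = C1 + C2 = 1 and y'(0) = -1 + C1 - 6*C2 = 4. Solving gives C1 = 11/7, C2 = -4/7.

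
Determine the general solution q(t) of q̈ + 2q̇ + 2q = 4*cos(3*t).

q = -28*cos(3*t)/85 + 24*sin(3*t)/85 + C1*cos(t)*exp(-t) + C2*exp(-t)*sin(t)

Characteristic equation r² + 2r + 2 = 0 has discriminant (2)² - 4·(2) = -4 < 0, so r = -1 ± i.
Hence q_h = C1*cos(t)*exp(-t) + C2*exp(-t)*sin(t).
Try q_p = A*cos(3*t) + B*sin(3*t). Substituting and equating the coefficients of cos(3t) and sin(3t) gives A = -28/85, B = 24/85, so q_p = -28*cos(3*t)/85 + 24*sin(3*t)/85.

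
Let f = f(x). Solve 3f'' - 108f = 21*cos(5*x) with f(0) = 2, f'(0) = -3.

f = -7*cos(5*x)/61 + 197*exp(6*x)/244 + 319*exp(-6*x)/244

Divide through by 3: f'' - 36f = 7*cos(5*x).
Characteristic equation r² - 36 = 0 factors as (r + 6)(r - 6) = 0, so r = -6, 6.
Hence f_h = C1*exp(-6*x) + C2*exp(6*x).
Try f_p = A*cos(5*x) + B*sin(5*x). Substituting and equating the coefficients of cos(5x) and sin(5x) gives A = -7/61, B = 0, so f_p = -7*cos(5*x)/61.
General solution: f = -7*cos(5*x)/61 + C1*exp(-6*x) + C2*exp(6*x).
Apply the initial conditions: f(0) = -7/61 + C1 + C2 = 2 and f'(0) = -6*C1 + 6*C2 = -3. Solving gives C1 = 319/244, C2 = 197/244.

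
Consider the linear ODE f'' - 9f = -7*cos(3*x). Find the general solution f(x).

f = 7*cos(3*x)/18 + C1*exp(3*x) + C2*exp(-3*x)

Characteristic equation r² - 9 = 0 factors as (r - 3)(r + 3) = 0, so r = 3, -3.
Hence f_h = C1*exp(3*x) + C2*exp(-3*x).
Try f_p = A*cos(3*x) + B*sin(3*x). Substituting and equating the coefficients of cos(3x) and sin(3x) gives A = 7/18, B = 0, so f_p = 7*cos(3*x)/18.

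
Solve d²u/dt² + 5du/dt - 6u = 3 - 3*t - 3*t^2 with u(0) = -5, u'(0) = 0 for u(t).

Characteristic equation r² + 5r - 6 = 0 factors as (r - 1)(r + 6) = 0, so r = 1, -6.
Hence u_h = C1*exp(t) + C2*exp(-6*t).
For the particular solution try u_p = A0 + A1*t + A2*t^2. Substituting and matching coefficients of each power of t gives A0 = 7/9, A1 = 4/3, A2 = 1/2, so u_p = 7/9 + t^2/2 + 4*t/3.
General solution: u = 7/9 + t^2/2 + 4*t/3 + C1*exp(t) + C2*exp(-6*t).
Apply the initial conditions: u(0) = 7/9 + C1 + C2 = -5 and u'(0) = 4/3 + C1 - 6*C2 = 0. Solving gives C1 = -36/7, C2 = -40/63.

u = 7/9 + t**2/2 - 40*exp(-6*t)/63 - 36*exp(t)/7 + 4*t/3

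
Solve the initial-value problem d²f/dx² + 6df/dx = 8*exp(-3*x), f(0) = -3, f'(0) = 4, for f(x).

Characteristic equation r² + 6r = 0 factors as (r + 6)r = 0, so r = -6, 0.
Hence f_h = C1*exp(-6*x) + C2.
Try f_p = A*exp(-3*x). Substituting into the equation and dividing by exp(-3*x) gives A = -8/9, so f_p = -8*exp(-3*x)/9.
General solution: f = C2 - 8*exp(-3*x)/9 + C1*exp(-6*x).
Apply the initial conditions: f(0) = -8/9 + C1 + C2 = -3 and f'(0) = 8/3 - 6*C1 = 4. Solving gives C1 = -2/9, C2 = -17/9.

f = -17/9 - 8*exp(-3*x)/9 - 2*exp(-6*x)/9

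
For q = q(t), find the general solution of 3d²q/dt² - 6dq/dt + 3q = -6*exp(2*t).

Divide through by 3: q'' - 2q' + q = -2*exp(2*t).
Characteristic equation r² - 2r + 1 = 0 has discriminant (-2)² - 4·(1) = 0, so r = 1 is a repeated root.
Hence q_h = (C1 + C2*t)*exp(t).
Try q_p = A*exp(2*t). Substituting into the equation and dividing by exp(2*t) gives A = -2, so q_p = -2*exp(2*t).

q = -2*exp(2*t) + C1*exp(t) + C2*t*exp(t)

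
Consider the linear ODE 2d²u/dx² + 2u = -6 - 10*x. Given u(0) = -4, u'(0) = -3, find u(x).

Divide through by 2: u'' + u = -3 - 5*x.
Characteristic equation r² + 1 = 0 has discriminant (0)² - 4·(1) = -4 < 0, so r = ± i.
Hence u_h = C1*cos(x) + C2*sin(x).
For the particular solution try u_p = A0 + A1*x. Substituting and matching coefficients of each power of x gives A0 = -3, A1 = -5, so u_p = -3 - 5*x.
General solution: u = -3 - 5*x + C1*cos(x) + C2*sin(x).
Apply the initial conditions: u(0) = -3 + C1 = -4 and u'(0) = -5 + C2 = -3. Solving gives C1 = -1, C2 = 2.

u = -3 - cos(x) - 5*x + 2*sin(x)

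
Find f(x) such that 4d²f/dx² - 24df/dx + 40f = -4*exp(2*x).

Divide through by 4: f'' - 6f' + 10f = -exp(2*x).
Characteristic equation r² - 6r + 10 = 0 has discriminant (-6)² - 4·(10) = -4 < 0, so r = 3 ± i.
Hence f_h = C1*cos(x)*exp(3*x) + C2*exp(3*x)*sin(x).
Try f_p = A*exp(2*x). Substituting into the equation and dividing by exp(2*x) gives A = -1/2, so f_p = -exp(2*x)/2.

f = -exp(2*x)/2 + C1*cos(x)*exp(3*x) + C2*exp(3*x)*sin(x)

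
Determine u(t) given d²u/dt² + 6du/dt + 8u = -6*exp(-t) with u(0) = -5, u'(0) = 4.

u = -5*exp(-2*t) - 2*exp(-t) + 2*exp(-4*t)

Characteristic equation r² + 6r + 8 = 0 factors as (r + 4)(r + 2) = 0, so r = -4, -2.
Hence u_h = C1*exp(-4*t) + C2*exp(-2*t).
Try u_p = A*exp(-t). Substituting into the equation and dividing by exp(-t) gives A = -2, so u_p = -2*exp(-t).
General solution: u = -2*exp(-t) + C1*exp(-4*t) + C2*exp(-2*t).
Apply the initial conditions: u(0) = -2 + C1 + C2 = -5 and u'(0) = 2 - 4*C1 - 2*C2 = 4. Solving gives C1 = 2, C2 = -5.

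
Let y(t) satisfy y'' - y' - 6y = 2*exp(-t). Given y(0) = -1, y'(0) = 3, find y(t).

y = -4*exp(-2*t)/5 - exp(-t)/2 + 3*exp(3*t)/10

Characteristic equation r² - r - 6 = 0 factors as (r + 2)(r - 3) = 0, so r = -2, 3.
Hence y_h = C1*exp(-2*t) + C2*exp(3*t).
Try y_p = A*exp(-t). Substituting into the equation and dividing by exp(-t) gives A = -1/2, so y_p = -exp(-t)/2.
General solution: y = -exp(-t)/2 + C1*exp(-2*t) + C2*exp(3*t).
Apply the initial conditions: y(0) = -1/2 + C1 + C2 = -1 and y'(0) = 1/2 - 2*C1 + 3*C2 = 3. Solving gives C1 = -4/5, C2 = 3/10.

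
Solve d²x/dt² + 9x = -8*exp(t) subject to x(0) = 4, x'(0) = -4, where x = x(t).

Characteristic equation r² + 9 = 0 has discriminant (0)² - 4·(9) = -36 < 0, so r = ± 3i.
Hence x_h = C1*cos(3*t) + C2*sin(3*t).
Try x_p = A*exp(t). Substituting into the equation and dividing by exp(t) gives A = -4/5, so x_p = -4*exp(t)/5.
General solution: x = -4*exp(t)/5 + C1*cos(3*t) + C2*sin(3*t).
Apply the initial conditions: x(0) = -4/5 + C1 = 4 and x'(0) = -4/5 + 3*C2 = -4. Solving gives C1 = 24/5, C2 = -16/15.

x = -16*sin(3*t)/15 - 4*exp(t)/5 + 24*cos(3*t)/5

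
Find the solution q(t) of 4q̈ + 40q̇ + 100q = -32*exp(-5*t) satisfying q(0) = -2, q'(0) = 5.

Divide through by 4: q'' + 10q' + 25q = -8*exp(-5*t).
Characteristic equation r² + 10r + 25 = 0 has discriminant (10)² - 4·(25) = 0, so r = -5 is a repeated root.
Hence q_h = (C1 + C2*t)*exp(-5*t).
Since exp(-5*t) solves the homogeneous equation (r = -5 is a root of multiplicity 2), multiply the trial by t^2. Try q_p = A*t^2*exp(-5*t). Substituting into the equation and dividing by exp(-5*t) gives A = -4, so q_p = -4*t^2*exp(-5*t).
General solution: q = C1*exp(-5*t) - 4*t^2*exp(-5*t) + C2*t*exp(-5*t).
Apply the initial conditions: q(0) = C1 = -2 and q'(0) = C2 - 5*C1 = 5. Solving gives C1 = -2, C2 = -5.

q = -2*exp(-5*t) - 5*t*exp(-5*t) - 4*t**2*exp(-5*t)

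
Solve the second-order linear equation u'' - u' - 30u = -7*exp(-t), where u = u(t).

Characteristic equation r² - r - 30 = 0 factors as (r - 6)(r + 5) = 0, so r = 6, -5.
Hence u_h = C1*exp(6*t) + C2*exp(-5*t).
Try u_p = A*exp(-t). Substituting into the equation and dividing by exp(-t) gives A = 1/4, so u_p = exp(-t)/4.

u = exp(-t)/4 + C1*exp(6*t) + C2*exp(-5*t)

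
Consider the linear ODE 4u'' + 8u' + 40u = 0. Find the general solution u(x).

u = C1*cos(3*x)*exp(-x) + C2*exp(-x)*sin(3*x)

Divide through by 4: u'' + 2u' + 10u = 0.
Characteristic equation r² + 2r + 10 = 0 has discriminant (2)² - 4·(10) = -36 < 0, so r = -1 ± 3i.
Hence u_h = C1*cos(3*x)*exp(-x) + C2*exp(-x)*sin(3*x).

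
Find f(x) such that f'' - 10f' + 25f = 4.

f = 4/25 + C1*exp(5*x) + C2*x*exp(5*x)

Characteristic equation r² - 10r + 25 = 0 has discriminant (-10)² - 4·(25) = 0, so r = 5 is a repeated root.
Hence f_h = (C1 + C2*x)*exp(5*x).
For the particular solution try f_p = A0. Substituting and matching coefficients of each power of x gives A0 = 4/25, so f_p = 4/25.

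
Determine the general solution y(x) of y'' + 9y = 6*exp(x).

Characteristic equation r² + 9 = 0 has discriminant (0)² - 4·(9) = -36 < 0, so r = ± 3i.
Hence y_h = C1*cos(3*x) + C2*sin(3*x).
Try y_p = A*exp(x). Substituting into the equation and dividing by exp(x) gives A = 3/5, so y_p = 3*exp(x)/5.

y = 3*exp(x)/5 + C1*cos(3*x) + C2*sin(3*x)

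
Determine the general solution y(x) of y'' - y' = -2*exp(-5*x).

y = C2 - exp(-5*x)/15 + C1*exp(x)

Characteristic equation r² - r = 0 factors as (r - 1)r = 0, so r = 1, 0.
Hence y_h = C1*exp(x) + C2.
Try y_p = A*exp(-5*x). Substituting into the equation and dividing by exp(-5*x) gives A = -1/15, so y_p = -exp(-5*x)/15.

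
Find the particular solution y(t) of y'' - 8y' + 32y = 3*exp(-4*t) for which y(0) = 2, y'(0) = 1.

Characteristic equation r² - 8r + 32 = 0 has discriminant (-8)² - 4·(32) = -64 < 0, so r = 4 ± 4i.
Hence y_h = C1*cos(4*t)*exp(4*t) + C2*exp(4*t)*sin(4*t).
Try y_p = A*exp(-4*t). Substituting into the equation and dividing by exp(-4*t) gives A = 3/80, so y_p = 3*exp(-4*t)/80.
General solution: y = 3*exp(-4*t)/80 + C1*cos(4*t)*exp(4*t) + C2*exp(4*t)*sin(4*t).
Apply the initial conditions: y(0) = 3/80 + C1 = 2 and y'(0) = -3/20 + 4*C1 + 4*C2 = 1. Solving gives C1 = 157/80, C2 = -67/40.

y = 3*exp(-4*t)/80 - 67*exp(4*t)*sin(4*t)/40 + 157*cos(4*t)*exp(4*t)/80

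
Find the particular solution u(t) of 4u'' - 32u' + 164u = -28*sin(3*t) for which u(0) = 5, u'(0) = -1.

u = -21*cos(3*t)/200 - 7*sin(3*t)/50 - 21*exp(4*t)*sin(5*t)/5 + 1021*cos(5*t)*exp(4*t)/200

Divide through by 4: u'' - 8u' + 41u = -7*sin(3*t).
Characteristic equation r² - 8r + 41 = 0 has discriminant (-8)² - 4·(41) = -100 < 0, so r = 4 ± 5i.
Hence u_h = C1*cos(5*t)*exp(4*t) + C2*exp(4*t)*sin(5*t).
Try u_p = A*cos(3*t) + B*sin(3*t). Substituting and equating the coefficients of cos(3t) and sin(3t) gives A = -21/200, B = -7/50, so u_p = -21*cos(3*t)/200 - 7*sin(3*t)/50.
General solution: u = -21*cos(3*t)/200 - 7*sin(3*t)/50 + C1*cos(5*t)*exp(4*t) + C2*exp(4*t)*sin(5*t).
Apply the initial conditions: u(0) = -21/200 + C1 = 5 and u'(0) = -21/50 + 4*C1 + 5*C2 = -1. Solving gives C1 = 1021/200, C2 = -21/5.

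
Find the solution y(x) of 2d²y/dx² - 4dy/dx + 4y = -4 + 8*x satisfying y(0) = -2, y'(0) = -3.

y = 1 + 2*x - 3*cos(x)*exp(x) - 2*exp(x)*sin(x)

Divide through by 2: y'' - 2y' + 2y = -2 + 4*x.
Characteristic equation r² - 2r + 2 = 0 has discriminant (-2)² - 4·(2) = -4 < 0, so r = 1 ± i.
Hence y_h = C1*cos(x)*exp(x) + C2*exp(x)*sin(x).
For the particular solution try y_p = A0 + A1*x. Substituting and matching coefficients of each power of x gives A0 = 1, A1 = 2, so y_p = 1 + 2*x.
General solution: y = 1 + 2*x + C1*cos(x)*exp(x) + C2*exp(x)*sin(x).
Apply the initial conditions: y(0) = 1 + C1 = -2 and y'(0) = 2 + C1 + C2 = -3. Solving gives C1 = -3, C2 = -2.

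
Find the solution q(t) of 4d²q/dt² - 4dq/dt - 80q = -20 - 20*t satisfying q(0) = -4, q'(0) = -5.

q = 19/80 - 85*exp(-4*t)/48 - 37*exp(5*t)/15 + t/4

Divide through by 4: q'' - q' - 20q = -5 - 5*t.
Characteristic equation r² - r - 20 = 0 factors as (r + 4)(r - 5) = 0, so r = -4, 5.
Hence q_h = C1*exp(-4*t) + C2*exp(5*t).
For the particular solution try q_p = A0 + A1*t. Substituting and matching coefficients of each power of t gives A0 = 19/80, A1 = 1/4, so q_p = 19/80 + t/4.
General solution: q = 19/80 + t/4 + C1*exp(-4*t) + C2*exp(5*t).
Apply the initial conditions: q(0) = 19/80 + C1 + C2 = -4 and q'(0) = 1/4 - 4*C1 + 5*C2 = -5. Solving gives C1 = -85/48, C2 = -37/15.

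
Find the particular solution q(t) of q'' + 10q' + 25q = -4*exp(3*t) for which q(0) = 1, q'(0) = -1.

Characteristic equation r² + 10r + 25 = 0 has discriminant (10)² - 4·(25) = 0, so r = -5 is a repeated root.
Hence q_h = (C1 + C2*t)*exp(-5*t).
Try q_p = A*exp(3*t). Substituting into the equation and dividing by exp(3*t) gives A = -1/16, so q_p = -exp(3*t)/16.
General solution: q = -exp(3*t)/16 + C1*exp(-5*t) + C2*t*exp(-5*t).
Apply the initial conditions: q(0) = -1/16 + C1 = 1 and q'(0) = -3/16 + C2 - 5*C1 = -1. Solving gives C1 = 17/16, C2 = 9/2.

q = -exp(3*t)/16 + 17*exp(-5*t)/16 + 9*t*exp(-5*t)/2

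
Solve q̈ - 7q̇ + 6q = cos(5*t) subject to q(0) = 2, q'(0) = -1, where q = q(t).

Characteristic equation r² - 7r + 6 = 0 factors as (r - 1)(r - 6) = 0, so r = 1, 6.
Hence q_h = C1*exp(t) + C2*exp(6*t).
Try q_p = A*cos(5*t) + B*sin(5*t). Substituting and equating the coefficients of cos(5t) and sin(5t) gives A = -19/1586, B = -35/1586, so q_p = -35*sin(5*t)/1586 - 19*cos(5*t)/1586.
General solution: q = -35*sin(5*t)/1586 - 19*cos(5*t)/1586 + C1*exp(t) + C2*exp(6*t).
Apply the initial conditions: q(0) = -19/1586 + C1 + C2 = 2 and q'(0) = -175/1586 + C1 + 6*C2 = -1. Solving gives C1 = 337/130, C2 = -177/305.

q = -177*exp(6*t)/305 - 35*sin(5*t)/1586 - 19*cos(5*t)/1586 + 337*exp(t)/130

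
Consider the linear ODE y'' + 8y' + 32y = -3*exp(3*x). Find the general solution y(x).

Characteristic equation r² + 8r + 32 = 0 has discriminant (8)² - 4·(32) = -64 < 0, so r = -4 ± 4i.
Hence y_h = C1*cos(4*x)*exp(-4*x) + C2*exp(-4*x)*sin(4*x).
Try y_p = A*exp(3*x). Substituting into the equation and dividing by exp(3*x) gives A = -3/65, so y_p = -3*exp(3*x)/65.

y = -3*exp(3*x)/65 + C1*cos(4*x)*exp(-4*x) + C2*exp(-4*x)*sin(4*x)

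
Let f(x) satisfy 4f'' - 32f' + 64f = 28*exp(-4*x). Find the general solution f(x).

Divide through by 4: f'' - 8f' + 16f = 7*exp(-4*x).
Characteristic equation r² - 8r + 16 = 0 has discriminant (-8)² - 4·(16) = 0, so r = 4 is a repeated root.
Hence f_h = (C1 + C2*x)*exp(4*x).
Try f_p = A*exp(-4*x). Substituting into the equation and dividing by exp(-4*x) gives A = 7/64, so f_p = 7*exp(-4*x)/64.

f = 7*exp(-4*x)/64 + C1*exp(4*x) + C2*x*exp(4*x)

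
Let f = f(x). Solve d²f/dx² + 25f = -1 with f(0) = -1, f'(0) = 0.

f = -1/25 - 24*cos(5*x)/25

Characteristic equation r² + 25 = 0 has discriminant (0)² - 4·(25) = -100 < 0, so r = ± 5i.
Hence f_h = C1*cos(5*x) + C2*sin(5*x).
For the particular solution try f_p = A0. Substituting and matching coefficients of each power of x gives A0 = -1/25, so f_p = -1/25.
General solution: f = -1/25 + C1*cos(5*x) + C2*sin(5*x).
Apply the initial conditions: f(0) = -1/25 + C1 = -1 and f'(0) = 5*C2 = 0. Solving gives C1 = -24/25, C2 = 0.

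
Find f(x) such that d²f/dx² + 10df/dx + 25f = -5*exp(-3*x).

f = -5*exp(-3*x)/4 + C1*exp(-5*x) + C2*x*exp(-5*x)

Characteristic equation r² + 10r + 25 = 0 has discriminant (10)² - 4·(25) = 0, so r = -5 is a repeated root.
Hence f_h = (C1 + C2*x)*exp(-5*x).
Try f_p = A*exp(-3*x). Substituting into the equation and dividing by exp(-3*x) gives A = -5/4, so f_p = -5*exp(-3*x)/4.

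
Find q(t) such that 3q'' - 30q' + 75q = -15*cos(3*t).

q = -20*cos(3*t)/289 + 75*sin(3*t)/578 + C1*exp(5*t) + C2*t*exp(5*t)

Divide through by 3: q'' - 10q' + 25q = -5*cos(3*t).
Characteristic equation r² - 10r + 25 = 0 has discriminant (-10)² - 4·(25) = 0, so r = 5 is a repeated root.
Hence q_h = (C1 + C2*t)*exp(5*t).
Try q_p = A*cos(3*t) + B*sin(3*t). Substituting and equating the coefficients of cos(3t) and sin(3t) gives A = -20/289, B = 75/578, so q_p = -20*cos(3*t)/289 + 75*sin(3*t)/578.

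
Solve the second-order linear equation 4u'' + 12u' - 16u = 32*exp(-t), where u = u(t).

u = -4*exp(-t)/3 + C1*exp(-4*t) + C2*exp(t)

Divide through by 4: u'' + 3u' - 4u = 8*exp(-t).
Characteristic equation r² + 3r - 4 = 0 factors as (r + 4)(r - 1) = 0, so r = -4, 1.
Hence u_h = C1*exp(-4*t) + C2*exp(t).
Try u_p = A*exp(-t). Substituting into the equation and dividing by exp(-t) gives A = -4/3, so u_p = -4*exp(-t)/3.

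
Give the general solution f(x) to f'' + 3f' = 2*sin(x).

Characteristic equation r² + 3r = 0 factors as (r + 3)r = 0, so r = -3, 0.
Hence f_h = C1*exp(-3*x) + C2.
Try f_p = A*cos(x) + B*sin(x). Substituting and equating the coefficients of cos(x) and sin(x) gives A = -3/5, B = -1/5, so f_p = -3*cos(x)/5 - sin(x)/5.

f = C2 - 3*cos(x)/5 - sin(x)/5 + C1*exp(-3*x)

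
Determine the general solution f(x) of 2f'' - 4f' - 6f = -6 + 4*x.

f = 13/9 - 2*x/3 + C1*exp(-x) + C2*exp(3*x)

Divide through by 2: f'' - 2f' - 3f = -3 + 2*x.
Characteristic equation r² - 2r - 3 = 0 factors as (r + 1)(r - 3) = 0, so r = -1, 3.
Hence f_h = C1*exp(-x) + C2*exp(3*x).
For the particular solution try f_p = A0 + A1*x. Substituting and matching coefficients of each power of x gives A0 = 13/9, A1 = -2/3, so f_p = 13/9 - 2*x/3.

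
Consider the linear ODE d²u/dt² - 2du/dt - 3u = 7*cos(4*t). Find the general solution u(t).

Characteristic equation r² - 2r - 3 = 0 factors as (r - 3)(r + 1) = 0, so r = 3, -1.
Hence u_h = C1*exp(3*t) + C2*exp(-t).
Try u_p = A*cos(4*t) + B*sin(4*t). Substituting and equating the coefficients of cos(4t) and sin(4t) gives A = -133/425, B = -56/425, so u_p = -133*cos(4*t)/425 - 56*sin(4*t)/425.

u = -133*cos(4*t)/425 - 56*sin(4*t)/425 + C1*exp(3*t) + C2*exp(-t)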